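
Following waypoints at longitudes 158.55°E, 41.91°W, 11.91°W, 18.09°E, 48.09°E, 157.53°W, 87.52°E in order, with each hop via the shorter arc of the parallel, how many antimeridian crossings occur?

Leg 1: +158.55° → -41.91°, shortest Δλ = 159.54° (east) — crosses 180°.
Leg 2: -41.91° → -11.91°, shortest Δλ = 30.0° (east) — does not cross 180°.
Leg 3: -11.91° → +18.09°, shortest Δλ = 30.0° (east) — does not cross 180°.
Leg 4: +18.09° → +48.09°, shortest Δλ = 30.0° (east) — does not cross 180°.
Leg 5: +48.09° → -157.53°, shortest Δλ = 154.38° (east) — crosses 180°.
Leg 6: -157.53° → +87.52°, shortest Δλ = -114.95° (west) — crosses 180°.
Total crossings: 3.

3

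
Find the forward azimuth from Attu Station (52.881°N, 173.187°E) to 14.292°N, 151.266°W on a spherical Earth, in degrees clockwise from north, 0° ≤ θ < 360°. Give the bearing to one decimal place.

Δλ = -151.266 − 173.187 = -324.453°; wrapped into (−180°, 180°]: 35.547°.
θ = atan2( sin Δλ · cos φ₂ , cos φ₁ · sin φ₂ − sin φ₁ · cos φ₂ · cos Δλ )
  = atan2(0.56338, -0.47973) = 130.415° → normalised to [0°, 360°): 130.415°.

130.4°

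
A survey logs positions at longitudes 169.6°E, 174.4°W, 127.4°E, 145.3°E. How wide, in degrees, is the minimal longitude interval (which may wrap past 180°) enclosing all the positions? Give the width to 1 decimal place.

Sort the longitudes: -174.4°, +127.4°, +145.3°, +169.6°.
Eastward gaps between consecutive values (wrapping around): 301.8°, 17.9°, 24.3°, 16.0°.
Largest gap = 301.8° ⇒ minimal covering band is its complement: 360° − 301.8° = 58.2°.
Band runs from +127.4° eastward to -174.4°, crossing the antimeridian.

58.2°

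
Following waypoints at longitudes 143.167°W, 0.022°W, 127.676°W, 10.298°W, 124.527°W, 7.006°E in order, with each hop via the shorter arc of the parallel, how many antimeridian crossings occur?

Leg 1: -143.167° → -0.022°, shortest Δλ = 143.145° (east) — does not cross 180°.
Leg 2: -0.022° → -127.676°, shortest Δλ = -127.654° (west) — does not cross 180°.
Leg 3: -127.676° → -10.298°, shortest Δλ = 117.378° (east) — does not cross 180°.
Leg 4: -10.298° → -124.527°, shortest Δλ = -114.229° (west) — does not cross 180°.
Leg 5: -124.527° → +7.006°, shortest Δλ = 131.533° (east) — does not cross 180°.
Total crossings: 0.

0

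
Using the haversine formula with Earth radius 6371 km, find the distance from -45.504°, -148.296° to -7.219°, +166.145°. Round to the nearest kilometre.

Δλ = 166.145 − -148.296 = 314.441°; wrapped into (−180°, 180°]: -45.559°.
Δφ = -7.219 − -45.504 = 38.285°.
a = sin²(Δφ/2) + cos φ₁ · cos φ₂ · sin²(Δλ/2) = 0.211766.
c = 2·atan2(√a, √(1−a)) = 0.95640 rad → d = 6371·c ≈ 6093.20 km.

6093 km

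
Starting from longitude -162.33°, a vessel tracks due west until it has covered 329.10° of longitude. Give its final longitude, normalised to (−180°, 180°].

-131.43°

Start at -162.33°; shift −329.10° → -491.43°.
-491.43° lies outside (−180°, 180°]; add 360° → -131.43°.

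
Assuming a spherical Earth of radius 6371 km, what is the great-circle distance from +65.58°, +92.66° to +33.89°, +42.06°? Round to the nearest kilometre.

Δλ = 42.06 − 92.66 = -50.60°.
Δφ = 33.89 − 65.58 = -31.69°.
a = sin²(Δφ/2) + cos φ₁ · cos φ₂ · sin²(Δλ/2) = 0.137226.
c = 2·atan2(√a, √(1−a)) = 0.75897 rad → d = 6371·c ≈ 4835.38 km.

4835 km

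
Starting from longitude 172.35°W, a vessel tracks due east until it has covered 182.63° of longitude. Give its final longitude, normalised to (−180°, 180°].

10.28°E

Start at -172.35°; shift +182.63° → +10.28°.
+10.28° already lies in (−180°, 180°].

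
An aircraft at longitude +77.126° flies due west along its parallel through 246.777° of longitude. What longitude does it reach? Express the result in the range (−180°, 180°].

Start at +77.126°; shift −246.777° → -169.651°.
-169.651° already lies in (−180°, 180°].

-169.651°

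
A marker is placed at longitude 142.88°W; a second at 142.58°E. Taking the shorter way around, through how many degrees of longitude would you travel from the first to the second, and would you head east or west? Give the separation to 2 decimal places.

74.54° west

Raw difference: 142.58 − -142.88 = 285.46°.
Normalise into (−180°, 180°]: 285.46° − 360° = -74.54°.
Negative ⇒ the second point lies to the west; separation 74.54°.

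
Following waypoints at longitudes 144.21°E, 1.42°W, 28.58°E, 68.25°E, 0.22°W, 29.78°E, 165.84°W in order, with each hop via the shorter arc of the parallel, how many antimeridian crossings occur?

Leg 1: +144.21° → -1.42°, shortest Δλ = -145.63° (west) — does not cross 180°.
Leg 2: -1.42° → +28.58°, shortest Δλ = 30.0° (east) — does not cross 180°.
Leg 3: +28.58° → +68.25°, shortest Δλ = 39.67° (east) — does not cross 180°.
Leg 4: +68.25° → -0.22°, shortest Δλ = -68.47° (west) — does not cross 180°.
Leg 5: -0.22° → +29.78°, shortest Δλ = 30.0° (east) — does not cross 180°.
Leg 6: +29.78° → -165.84°, shortest Δλ = 164.38° (east) — crosses 180°.
Total crossings: 1.

1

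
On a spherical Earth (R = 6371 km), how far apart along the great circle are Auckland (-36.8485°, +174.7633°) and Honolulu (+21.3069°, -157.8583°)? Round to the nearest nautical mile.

3821 nmi

Δλ = -157.8583 − 174.7633 = -332.6216°; wrapped into (−180°, 180°]: 27.3784°.
Δφ = 21.3069 − -36.8485 = 58.1554°.
a = sin²(Δφ/2) + cos φ₁ · cos φ₂ · sin²(Δλ/2) = 0.277945.
c = 2·atan2(√a, √(1−a)) = 1.11062 rad → d = 6371·c ≈ 7075.73 km ≈ 3820.59 nmi.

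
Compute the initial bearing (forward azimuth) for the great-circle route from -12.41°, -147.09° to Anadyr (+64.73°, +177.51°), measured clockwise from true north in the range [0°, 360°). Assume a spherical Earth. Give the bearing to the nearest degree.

Δλ = 177.51 − -147.09 = 324.60°; wrapped into (−180°, 180°]: -35.40°.
θ = atan2( sin Δλ · cos φ₂ , cos φ₁ · sin φ₂ − sin φ₁ · cos φ₂ · cos Δλ )
  = atan2(-0.24729, 0.95796) = -14.474° → normalised to [0°, 360°): 345.526°.

346°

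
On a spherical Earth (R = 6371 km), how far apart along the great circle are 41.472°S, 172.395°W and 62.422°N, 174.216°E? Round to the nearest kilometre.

Δλ = 174.216 − -172.395 = 346.611°; wrapped into (−180°, 180°]: -13.389°.
Δφ = 62.422 − -41.472 = 103.894°.
a = sin²(Δφ/2) + cos φ₁ · cos φ₂ · sin²(Δλ/2) = 0.624777.
c = 2·atan2(√a, √(1−a)) = 1.82302 rad → d = 6371·c ≈ 11614.44 km.

11614 km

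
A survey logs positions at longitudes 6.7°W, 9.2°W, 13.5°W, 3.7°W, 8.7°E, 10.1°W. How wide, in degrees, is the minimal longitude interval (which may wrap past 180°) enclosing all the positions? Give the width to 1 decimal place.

Sort the longitudes: -13.5°, -10.1°, -9.2°, -6.7°, -3.7°, +8.7°.
Eastward gaps between consecutive values (wrapping around): 3.4°, 0.9°, 2.5°, 3.0°, 12.4°, 337.8°.
Largest gap = 337.8° ⇒ minimal covering band is its complement: 360° − 337.8° = 22.2°.
Band runs from -13.5° eastward to +8.7°.

22.2°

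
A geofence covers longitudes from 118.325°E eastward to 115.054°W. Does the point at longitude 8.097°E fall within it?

Band width going east from +118.325° to -115.054°: ((-115.054 − 118.325) mod 360) = 126.621°.
Offset of +8.097° east of the west edge: ((8.097 − 118.325) mod 360) = 249.772°.
249.772° > 126.621° ⇒ outside.

No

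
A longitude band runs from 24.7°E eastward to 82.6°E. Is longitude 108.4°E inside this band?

Band width going east from +24.7° to +82.6°: ((82.6 − 24.7) mod 360) = 57.9°.
Offset of +108.4° east of the west edge: ((108.4 − 24.7) mod 360) = 83.7°.
83.7° > 57.9° ⇒ outside.

No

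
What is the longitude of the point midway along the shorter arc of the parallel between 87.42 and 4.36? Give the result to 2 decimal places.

+45.89°

Signed shortest Δλ from +87.42° to +4.36° is -83.06°.
Midpoint longitude = +87.42° + (-83.06°)/2 = +87.42° − 41.53° = +45.89°.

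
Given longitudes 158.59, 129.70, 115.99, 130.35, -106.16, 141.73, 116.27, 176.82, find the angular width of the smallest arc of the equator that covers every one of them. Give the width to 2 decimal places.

Sort the longitudes: -106.16°, +115.99°, +116.27°, +129.70°, +130.35°, +141.73°, +158.59°, +176.82°.
Eastward gaps between consecutive values (wrapping around): 222.15°, 0.28°, 13.43°, 0.65°, 11.38°, 16.86°, 18.23°, 77.02°.
Largest gap = 222.15° ⇒ minimal covering band is its complement: 360° − 222.15° = 137.85°.
Band runs from +115.99° eastward to -106.16°, crossing the antimeridian.

137.85°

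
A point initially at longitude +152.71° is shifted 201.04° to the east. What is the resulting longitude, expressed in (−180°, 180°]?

Start at +152.71°; shift +201.04° → +353.75°.
+353.75° lies outside (−180°, 180°]; subtract 360° → -6.25°.

-6.25°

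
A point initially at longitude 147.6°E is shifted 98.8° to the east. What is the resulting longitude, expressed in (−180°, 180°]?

Start at +147.6°; shift +98.8° → +246.4°.
+246.4° lies outside (−180°, 180°]; subtract 360° → -113.6°.

113.6°W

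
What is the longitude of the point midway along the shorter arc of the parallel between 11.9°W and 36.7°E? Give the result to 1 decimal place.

Signed shortest Δλ from -11.9° to +36.7° is +48.6°.
Midpoint longitude = -11.9° + (+48.6°)/2 = -11.9° + 24.3° = +12.4°.

12.4°E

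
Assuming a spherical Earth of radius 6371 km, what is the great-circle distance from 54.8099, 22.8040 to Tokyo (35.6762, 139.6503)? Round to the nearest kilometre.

8297 km

Δλ = 139.6503 − 22.8040 = 116.8463°.
Δφ = 35.6762 − 54.8099 = -19.1337°.
a = sin²(Δφ/2) + cos φ₁ · cos φ₂ · sin²(Δλ/2) = 0.367395.
c = 2·atan2(√a, √(1−a)) = 1.30237 rad → d = 6371·c ≈ 8297.43 km.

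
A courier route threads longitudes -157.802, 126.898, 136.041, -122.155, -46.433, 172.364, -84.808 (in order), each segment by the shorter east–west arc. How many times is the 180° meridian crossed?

Leg 1: -157.802° → +126.898°, shortest Δλ = -75.3° (west) — crosses 180°.
Leg 2: +126.898° → +136.041°, shortest Δλ = 9.143° (east) — does not cross 180°.
Leg 3: +136.041° → -122.155°, shortest Δλ = 101.804° (east) — crosses 180°.
Leg 4: -122.155° → -46.433°, shortest Δλ = 75.722° (east) — does not cross 180°.
Leg 5: -46.433° → +172.364°, shortest Δλ = -141.203° (west) — crosses 180°.
Leg 6: +172.364° → -84.808°, shortest Δλ = 102.828° (east) — crosses 180°.
Total crossings: 4.

4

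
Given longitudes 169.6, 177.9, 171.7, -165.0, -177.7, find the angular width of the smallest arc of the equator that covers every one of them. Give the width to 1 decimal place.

Sort the longitudes: -177.7°, -165.0°, +169.6°, +171.7°, +177.9°.
Eastward gaps between consecutive values (wrapping around): 12.7°, 334.6°, 2.1°, 6.2°, 4.4°.
Largest gap = 334.6° ⇒ minimal covering band is its complement: 360° − 334.6° = 25.4°.
Band runs from +169.6° eastward to -165.0°, crossing the antimeridian.

25.4°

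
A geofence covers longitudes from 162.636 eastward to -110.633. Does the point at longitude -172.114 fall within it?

Yes

Band width going east from +162.636° to -110.633°: ((-110.633 − 162.636) mod 360) = 86.731°.
Offset of -172.114° east of the west edge: ((-172.114 − 162.636) mod 360) = 25.250°.
25.250° ≤ 86.731° ⇒ inside.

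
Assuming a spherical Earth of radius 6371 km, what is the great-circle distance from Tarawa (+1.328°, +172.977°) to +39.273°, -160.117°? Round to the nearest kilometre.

5024 km

Δλ = -160.117 − 172.977 = -333.094°; wrapped into (−180°, 180°]: 26.906°.
Δφ = 39.273 − 1.328 = 37.945°.
a = sin²(Δφ/2) + cos φ₁ · cos φ₂ · sin²(Δλ/2) = 0.147588.
c = 2·atan2(√a, √(1−a)) = 0.78862 rad → d = 6371·c ≈ 5024.31 km.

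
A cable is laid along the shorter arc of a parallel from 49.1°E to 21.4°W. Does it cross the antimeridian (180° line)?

No

Signed shortest Δλ = ((-21.4 − 49.1 + 180) mod 360) − 180 = -70.5°.
Going west by 70.5° from +49.1° reaches -21.4° without touching 180°.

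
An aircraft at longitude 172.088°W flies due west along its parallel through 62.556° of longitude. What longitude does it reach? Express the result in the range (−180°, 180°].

125.356°E

Start at -172.088°; shift −62.556° → -234.644°.
-234.644° lies outside (−180°, 180°]; add 360° → +125.356°.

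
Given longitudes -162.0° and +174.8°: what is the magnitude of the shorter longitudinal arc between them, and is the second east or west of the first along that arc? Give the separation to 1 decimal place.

Raw difference: 174.8 − -162.0 = 336.8°.
Normalise into (−180°, 180°]: 336.8° − 360° = -23.2°.
Negative ⇒ the second point lies to the west; separation 23.2°.

23.2° west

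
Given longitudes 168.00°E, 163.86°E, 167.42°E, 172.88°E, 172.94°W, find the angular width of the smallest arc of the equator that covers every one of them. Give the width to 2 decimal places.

23.20°

Sort the longitudes: -172.94°, +163.86°, +167.42°, +168.00°, +172.88°.
Eastward gaps between consecutive values (wrapping around): 336.80°, 3.56°, 0.58°, 4.88°, 14.18°.
Largest gap = 336.80° ⇒ minimal covering band is its complement: 360° − 336.80° = 23.20°.
Band runs from +163.86° eastward to -172.94°, crossing the antimeridian.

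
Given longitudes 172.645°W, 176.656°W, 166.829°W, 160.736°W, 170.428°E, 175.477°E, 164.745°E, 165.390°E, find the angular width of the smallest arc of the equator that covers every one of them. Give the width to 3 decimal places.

34.519°

Sort the longitudes: -176.656°, -172.645°, -166.829°, -160.736°, +164.745°, +165.390°, +170.428°, +175.477°.
Eastward gaps between consecutive values (wrapping around): 4.011°, 5.816°, 6.093°, 325.481°, 0.645°, 5.038°, 5.049°, 7.867°.
Largest gap = 325.481° ⇒ minimal covering band is its complement: 360° − 325.481° = 34.519°.
Band runs from +164.745° eastward to -160.736°, crossing the antimeridian.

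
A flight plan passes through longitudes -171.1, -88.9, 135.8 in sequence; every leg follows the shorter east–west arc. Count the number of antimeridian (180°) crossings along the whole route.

1

Leg 1: -171.1° → -88.9°, shortest Δλ = 82.2° (east) — does not cross 180°.
Leg 2: -88.9° → +135.8°, shortest Δλ = -135.3° (west) — crosses 180°.
Total crossings: 1.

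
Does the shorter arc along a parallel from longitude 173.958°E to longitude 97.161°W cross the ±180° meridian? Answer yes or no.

Yes

Naïve |-97.161 − 173.958| = 271.119° > 180°, so the shorter arc goes the other way round — across 180°.
Signed shortest Δλ = ((-97.161 − 173.958 + 180) mod 360) − 180 = 88.881°.
Going east by 88.881° from +173.958° passes through 180° before reaching -97.161°.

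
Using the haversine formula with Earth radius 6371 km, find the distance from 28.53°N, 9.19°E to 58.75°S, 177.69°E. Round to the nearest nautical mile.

8931 nmi

Δλ = 177.69 − 9.19 = 168.50°.
Δφ = -58.75 − 28.53 = -87.28°.
a = sin²(Δφ/2) + cos φ₁ · cos φ₂ · sin²(Δλ/2) = 0.927475.
c = 2·atan2(√a, √(1−a)) = 2.59625 rad → d = 6371·c ≈ 16540.71 km ≈ 8931.27 nmi.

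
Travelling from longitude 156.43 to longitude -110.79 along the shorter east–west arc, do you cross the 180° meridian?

Naïve |-110.79 − 156.43| = 267.22° > 180°, so the shorter arc goes the other way round — across 180°.
Signed shortest Δλ = ((-110.79 − 156.43 + 180) mod 360) − 180 = 92.78°.
Going east by 92.78° from +156.43° passes through 180° before reaching -110.79°.

Yes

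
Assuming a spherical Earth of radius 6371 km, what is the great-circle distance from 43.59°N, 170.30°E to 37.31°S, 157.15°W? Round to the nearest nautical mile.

5171 nmi

Δλ = -157.15 − 170.30 = -327.45°; wrapped into (−180°, 180°]: 32.55°.
Δφ = -37.31 − 43.59 = -80.90°.
a = sin²(Δφ/2) + cos φ₁ · cos φ₂ · sin²(Δλ/2) = 0.466166.
c = 2·atan2(√a, √(1−a)) = 1.50308 rad → d = 6371·c ≈ 9576.09 km ≈ 5170.68 nmi.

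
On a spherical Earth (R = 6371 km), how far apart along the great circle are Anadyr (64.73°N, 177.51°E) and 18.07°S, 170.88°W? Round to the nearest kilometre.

Δλ = -170.88 − 177.51 = -348.39°; wrapped into (−180°, 180°]: 11.61°.
Δφ = -18.07 − 64.73 = -82.80°.
a = sin²(Δφ/2) + cos φ₁ · cos φ₂ · sin²(Δλ/2) = 0.441485.
c = 2·atan2(√a, √(1−a)) = 1.45350 rad → d = 6371·c ≈ 9260.23 km.

9260 km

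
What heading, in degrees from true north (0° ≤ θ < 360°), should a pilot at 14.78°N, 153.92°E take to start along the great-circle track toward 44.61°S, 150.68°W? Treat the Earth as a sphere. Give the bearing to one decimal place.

143.2°

Δλ = -150.68 − 153.92 = -304.60°; wrapped into (−180°, 180°]: 55.40°.
θ = atan2( sin Δλ · cos φ₂ , cos φ₁ · sin φ₂ − sin φ₁ · cos φ₂ · cos Δλ )
  = atan2(0.58599, -0.78217) = 143.160° → normalised to [0°, 360°): 143.160°.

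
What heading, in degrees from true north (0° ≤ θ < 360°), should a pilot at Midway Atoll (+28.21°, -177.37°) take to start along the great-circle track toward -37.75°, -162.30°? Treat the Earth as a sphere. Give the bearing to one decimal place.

Δλ = -162.30 − -177.37 = 15.07°.
θ = atan2( sin Δλ · cos φ₂ , cos φ₁ · sin φ₂ − sin φ₁ · cos φ₂ · cos Δλ )
  = atan2(0.20558, -0.90041) = 167.139° → normalised to [0°, 360°): 167.139°.

167.1°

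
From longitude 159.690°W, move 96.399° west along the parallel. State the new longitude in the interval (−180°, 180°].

Start at -159.690°; shift −96.399° → -256.089°.
-256.089° lies outside (−180°, 180°]; add 360° → +103.911°.

103.911°E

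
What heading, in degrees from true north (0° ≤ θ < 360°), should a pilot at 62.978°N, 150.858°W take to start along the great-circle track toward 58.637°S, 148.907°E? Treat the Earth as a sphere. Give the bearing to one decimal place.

Δλ = 148.907 − -150.858 = 299.765°; wrapped into (−180°, 180°]: -60.235°.
θ = atan2( sin Δλ · cos φ₂ , cos φ₁ · sin φ₂ − sin φ₁ · cos φ₂ · cos Δλ )
  = atan2(-0.45179, -0.61812) = -143.836° → normalised to [0°, 360°): 216.164°.

216.2°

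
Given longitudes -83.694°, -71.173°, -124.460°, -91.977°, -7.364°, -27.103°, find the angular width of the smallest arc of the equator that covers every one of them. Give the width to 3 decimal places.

Sort the longitudes: -124.460°, -91.977°, -83.694°, -71.173°, -27.103°, -7.364°.
Eastward gaps between consecutive values (wrapping around): 32.483°, 8.283°, 12.521°, 44.070°, 19.739°, 242.904°.
Largest gap = 242.904° ⇒ minimal covering band is its complement: 360° − 242.904° = 117.096°.
Band runs from -124.460° eastward to -7.364°.

117.096°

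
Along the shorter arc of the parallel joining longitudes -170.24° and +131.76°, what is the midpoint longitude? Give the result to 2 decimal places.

Signed shortest Δλ from -170.24° to +131.76° is -58.00°.
Midpoint longitude = -170.24° + (-58.00°)/2 = -170.24° − 29.00° = -199.24°.
Normalise into (−180°, 180°]: +160.76°.
(The naïve average (-170.24 + +131.76)/2 = -19.24° is on the wrong side of the globe.)

+160.76°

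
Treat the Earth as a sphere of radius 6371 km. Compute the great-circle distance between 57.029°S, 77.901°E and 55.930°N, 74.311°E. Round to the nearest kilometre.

Δλ = 74.311 − 77.901 = -3.590°.
Δφ = 55.930 − -57.029 = 112.959°.
a = sin²(Δφ/2) + cos φ₁ · cos φ₂ · sin²(Δλ/2) = 0.695335.
c = 2·atan2(√a, √(1−a)) = 1.97216 rad → d = 6371·c ≈ 12564.61 km.

12565 km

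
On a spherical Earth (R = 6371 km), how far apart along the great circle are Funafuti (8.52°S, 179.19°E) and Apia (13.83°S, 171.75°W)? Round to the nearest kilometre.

Δλ = -171.75 − 179.19 = -350.94°; wrapped into (−180°, 180°]: 9.06°.
Δφ = -13.83 − -8.52 = -5.31°.
a = sin²(Δφ/2) + cos φ₁ · cos φ₂ · sin²(Δλ/2) = 0.008136.
c = 2·atan2(√a, √(1−a)) = 0.18065 rad → d = 6371·c ≈ 1150.89 km.

1151 km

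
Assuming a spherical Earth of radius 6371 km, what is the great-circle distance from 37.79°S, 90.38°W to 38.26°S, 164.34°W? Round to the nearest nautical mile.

Δλ = -164.34 − -90.38 = -73.96°.
Δφ = -38.26 − -37.79 = -0.47°.
a = sin²(Δφ/2) + cos φ₁ · cos φ₂ · sin²(Δλ/2) = 0.224550.
c = 2·atan2(√a, √(1−a)) = 0.98735 rad → d = 6371·c ≈ 6290.43 km ≈ 3396.56 nmi.

3397 nmi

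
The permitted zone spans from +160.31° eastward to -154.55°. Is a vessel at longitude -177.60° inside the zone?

Band width going east from +160.31° to -154.55°: ((-154.55 − 160.31) mod 360) = 45.14°.
Offset of -177.60° east of the west edge: ((-177.60 − 160.31) mod 360) = 22.09°.
22.09° ≤ 45.14° ⇒ inside.

Yes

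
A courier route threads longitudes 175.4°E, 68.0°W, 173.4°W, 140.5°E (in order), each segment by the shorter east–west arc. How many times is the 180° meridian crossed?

Leg 1: +175.4° → -68.0°, shortest Δλ = 116.6° (east) — crosses 180°.
Leg 2: -68.0° → -173.4°, shortest Δλ = -105.4° (west) — does not cross 180°.
Leg 3: -173.4° → +140.5°, shortest Δλ = -46.1° (west) — crosses 180°.
Total crossings: 2.

2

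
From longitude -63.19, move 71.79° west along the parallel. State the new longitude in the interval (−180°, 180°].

Start at -63.19°; shift −71.79° → -134.98°.
-134.98° already lies in (−180°, 180°].

-134.98°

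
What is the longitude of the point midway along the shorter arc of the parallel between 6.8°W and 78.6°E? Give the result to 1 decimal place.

35.9°E

Signed shortest Δλ from -6.8° to +78.6° is +85.4°.
Midpoint longitude = -6.8° + (+85.4°)/2 = -6.8° + 42.7° = +35.9°.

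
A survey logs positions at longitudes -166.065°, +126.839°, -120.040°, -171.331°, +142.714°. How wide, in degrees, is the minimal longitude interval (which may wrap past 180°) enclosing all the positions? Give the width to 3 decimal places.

Sort the longitudes: -171.331°, -166.065°, -120.040°, +126.839°, +142.714°.
Eastward gaps between consecutive values (wrapping around): 5.266°, 46.025°, 246.879°, 15.875°, 45.955°.
Largest gap = 246.879° ⇒ minimal covering band is its complement: 360° − 246.879° = 113.121°.
Band runs from +126.839° eastward to -120.040°, crossing the antimeridian.

113.121°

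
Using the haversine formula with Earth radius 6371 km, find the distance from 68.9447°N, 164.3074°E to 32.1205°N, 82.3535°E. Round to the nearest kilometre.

6382 km

Δλ = 82.3535 − 164.3074 = -81.9539°.
Δφ = 32.1205 − 68.9447 = -36.8242°.
a = sin²(Δφ/2) + cos φ₁ · cos φ₂ · sin²(Δλ/2) = 0.230604.
c = 2·atan2(√a, √(1−a)) = 1.00179 rad → d = 6371·c ≈ 6382.43 km.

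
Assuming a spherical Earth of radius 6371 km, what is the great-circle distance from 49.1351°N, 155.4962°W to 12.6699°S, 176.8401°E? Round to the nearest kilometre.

Δλ = 176.8401 − -155.4962 = 332.3363°; wrapped into (−180°, 180°]: -27.6637°.
Δφ = -12.6699 − 49.1351 = -61.8050°.
a = sin²(Δφ/2) + cos φ₁ · cos φ₂ · sin²(Δλ/2) = 0.300248.
c = 2·atan2(√a, √(1−a)) = 1.15982 rad → d = 6371·c ≈ 7389.22 km.

7389 km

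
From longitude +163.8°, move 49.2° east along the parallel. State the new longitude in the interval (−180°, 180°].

Start at +163.8°; shift +49.2° → +213.0°.
+213.0° lies outside (−180°, 180°]; subtract 360° → -147.0°.

-147.0°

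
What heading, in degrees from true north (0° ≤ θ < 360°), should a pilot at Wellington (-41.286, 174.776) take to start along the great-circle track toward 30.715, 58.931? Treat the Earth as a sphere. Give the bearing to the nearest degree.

280°

Δλ = 58.931 − 174.776 = -115.845°.
θ = atan2( sin Δλ · cos φ₂ , cos φ₁ · sin φ₂ − sin φ₁ · cos φ₂ · cos Δλ )
  = atan2(-0.77373, 0.13651) = -79.994° → normalised to [0°, 360°): 280.006°.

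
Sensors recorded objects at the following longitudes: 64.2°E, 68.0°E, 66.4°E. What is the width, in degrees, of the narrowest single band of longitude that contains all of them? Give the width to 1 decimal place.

Sort the longitudes: +64.2°, +66.4°, +68.0°.
Eastward gaps between consecutive values (wrapping around): 2.2°, 1.6°, 356.2°.
Largest gap = 356.2° ⇒ minimal covering band is its complement: 360° − 356.2° = 3.8°.
Band runs from +64.2° eastward to +68.0°.

3.8°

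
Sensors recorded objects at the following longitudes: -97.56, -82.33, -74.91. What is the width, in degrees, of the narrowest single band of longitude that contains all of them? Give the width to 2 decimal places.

22.65°

Sort the longitudes: -97.56°, -82.33°, -74.91°.
Eastward gaps between consecutive values (wrapping around): 15.23°, 7.42°, 337.35°.
Largest gap = 337.35° ⇒ minimal covering band is its complement: 360° − 337.35° = 22.65°.
Band runs from -97.56° eastward to -74.91°.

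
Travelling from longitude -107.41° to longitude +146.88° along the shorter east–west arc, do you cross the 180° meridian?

Yes

Naïve |146.88 − -107.41| = 254.29° > 180°, so the shorter arc goes the other way round — across 180°.
Signed shortest Δλ = ((146.88 − -107.41 + 180) mod 360) − 180 = -105.71°.
Going west by 105.71° from -107.41° passes through 180° before reaching +146.88°.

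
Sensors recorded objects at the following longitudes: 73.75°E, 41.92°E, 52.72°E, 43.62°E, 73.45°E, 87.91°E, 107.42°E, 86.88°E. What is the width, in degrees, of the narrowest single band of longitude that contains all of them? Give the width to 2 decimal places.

Sort the longitudes: +41.92°, +43.62°, +52.72°, +73.45°, +73.75°, +86.88°, +87.91°, +107.42°.
Eastward gaps between consecutive values (wrapping around): 1.70°, 9.10°, 20.73°, 0.30°, 13.13°, 1.03°, 19.51°, 294.50°.
Largest gap = 294.50° ⇒ minimal covering band is its complement: 360° − 294.50° = 65.50°.
Band runs from +41.92° eastward to +107.42°.

65.50°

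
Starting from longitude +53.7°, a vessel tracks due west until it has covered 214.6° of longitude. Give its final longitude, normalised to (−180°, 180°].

Start at +53.7°; shift −214.6° → -160.9°.
-160.9° already lies in (−180°, 180°].

-160.9°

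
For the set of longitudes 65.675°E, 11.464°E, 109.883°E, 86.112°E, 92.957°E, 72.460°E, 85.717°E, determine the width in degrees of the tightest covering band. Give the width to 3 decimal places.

98.419°

Sort the longitudes: +11.464°, +65.675°, +72.460°, +85.717°, +86.112°, +92.957°, +109.883°.
Eastward gaps between consecutive values (wrapping around): 54.211°, 6.785°, 13.257°, 0.395°, 6.845°, 16.926°, 261.581°.
Largest gap = 261.581° ⇒ minimal covering band is its complement: 360° − 261.581° = 98.419°.
Band runs from +11.464° eastward to +109.883°.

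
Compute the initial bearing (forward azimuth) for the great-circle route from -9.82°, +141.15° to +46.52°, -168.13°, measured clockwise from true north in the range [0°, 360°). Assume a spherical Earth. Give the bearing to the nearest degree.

34°

Δλ = -168.13 − 141.15 = -309.28°; wrapped into (−180°, 180°]: 50.72°.
θ = atan2( sin Δλ · cos φ₂ , cos φ₁ · sin φ₂ − sin φ₁ · cos φ₂ · cos Δλ )
  = atan2(0.53263, 0.78928) = 34.013° → normalised to [0°, 360°): 34.013°.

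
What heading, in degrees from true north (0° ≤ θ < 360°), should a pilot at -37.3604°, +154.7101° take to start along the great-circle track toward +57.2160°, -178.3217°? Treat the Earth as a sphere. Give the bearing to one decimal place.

14.3°

Δλ = -178.3217 − 154.7101 = -333.0318°; wrapped into (−180°, 180°]: 26.9682°.
θ = atan2( sin Δλ · cos φ₂ , cos φ₁ · sin φ₂ − sin φ₁ · cos φ₂ · cos Δλ )
  = atan2(0.24556, 0.96108) = 14.332° → normalised to [0°, 360°): 14.332°.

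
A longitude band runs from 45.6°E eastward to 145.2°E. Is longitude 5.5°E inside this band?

Band width going east from +45.6° to +145.2°: ((145.2 − 45.6) mod 360) = 99.6°.
Offset of +5.5° east of the west edge: ((5.5 − 45.6) mod 360) = 319.9°.
319.9° > 99.6° ⇒ outside.

No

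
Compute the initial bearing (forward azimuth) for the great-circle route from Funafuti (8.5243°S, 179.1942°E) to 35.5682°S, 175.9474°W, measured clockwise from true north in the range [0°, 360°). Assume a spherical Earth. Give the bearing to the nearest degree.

Δλ = -175.9474 − 179.1942 = -355.1416°; wrapped into (−180°, 180°]: 4.8584°.
θ = atan2( sin Δλ · cos φ₂ , cos φ₁ · sin φ₂ − sin φ₁ · cos φ₂ · cos Δλ )
  = atan2(0.06889, -0.45511) = 171.392° → normalised to [0°, 360°): 171.392°.

171°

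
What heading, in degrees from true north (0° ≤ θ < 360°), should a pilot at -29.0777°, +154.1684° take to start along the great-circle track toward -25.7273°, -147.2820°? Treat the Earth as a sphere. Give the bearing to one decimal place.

101.1°

Δλ = -147.2820 − 154.1684 = -301.4504°; wrapped into (−180°, 180°]: 58.5496°.
θ = atan2( sin Δλ · cos φ₂ , cos φ₁ · sin φ₂ − sin φ₁ · cos φ₂ · cos Δλ )
  = atan2(0.76853, -0.15094) = 101.112° → normalised to [0°, 360°): 101.112°.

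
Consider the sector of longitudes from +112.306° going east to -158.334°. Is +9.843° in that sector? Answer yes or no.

No

Band width going east from +112.306° to -158.334°: ((-158.334 − 112.306) mod 360) = 89.360°.
Offset of +9.843° east of the west edge: ((9.843 − 112.306) mod 360) = 257.537°.
257.537° > 89.360° ⇒ outside.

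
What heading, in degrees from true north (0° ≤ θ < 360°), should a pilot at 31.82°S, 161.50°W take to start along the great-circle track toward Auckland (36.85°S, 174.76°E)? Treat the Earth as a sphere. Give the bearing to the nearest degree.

249°

Δλ = 174.76 − -161.50 = 336.26°; wrapped into (−180°, 180°]: -23.74°.
θ = atan2( sin Δλ · cos φ₂ , cos φ₁ · sin φ₂ − sin φ₁ · cos φ₂ · cos Δλ )
  = atan2(-0.32215, -0.12338) = -110.956° → normalised to [0°, 360°): 249.044°.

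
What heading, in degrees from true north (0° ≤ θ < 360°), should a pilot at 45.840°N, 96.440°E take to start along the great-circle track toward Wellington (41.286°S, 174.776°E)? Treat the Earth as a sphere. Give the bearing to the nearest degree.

Δλ = 174.776 − 96.440 = 78.336°.
θ = atan2( sin Δλ · cos φ₂ , cos φ₁ · sin φ₂ − sin φ₁ · cos φ₂ · cos Δλ )
  = atan2(0.73591, -0.56866) = 127.694° → normalised to [0°, 360°): 127.694°.

128°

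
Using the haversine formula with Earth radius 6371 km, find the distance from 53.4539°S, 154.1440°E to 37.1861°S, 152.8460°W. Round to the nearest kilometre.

Δλ = -152.8460 − 154.1440 = -306.9900°; wrapped into (−180°, 180°]: 53.0100°.
Δφ = -37.1861 − -53.4539 = 16.2678°.
a = sin²(Δφ/2) + cos φ₁ · cos φ₂ · sin²(Δλ/2) = 0.114500.
c = 2·atan2(√a, √(1−a)) = 0.69039 rad → d = 6371·c ≈ 4398.46 km.

4398 km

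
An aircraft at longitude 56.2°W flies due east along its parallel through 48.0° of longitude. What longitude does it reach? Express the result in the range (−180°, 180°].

Start at -56.2°; shift +48.0° → -8.2°.
-8.2° already lies in (−180°, 180°].

8.2°W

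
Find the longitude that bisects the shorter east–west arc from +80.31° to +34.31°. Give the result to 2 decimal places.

Signed shortest Δλ from +80.31° to +34.31° is -46.00°.
Midpoint longitude = +80.31° + (-46.00°)/2 = +80.31° − 23.00° = +57.31°.

+57.31°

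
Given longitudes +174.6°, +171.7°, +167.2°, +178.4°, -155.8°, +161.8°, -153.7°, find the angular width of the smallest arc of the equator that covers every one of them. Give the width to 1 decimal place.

Sort the longitudes: -155.8°, -153.7°, +161.8°, +167.2°, +171.7°, +174.6°, +178.4°.
Eastward gaps between consecutive values (wrapping around): 2.1°, 315.5°, 5.4°, 4.5°, 2.9°, 3.8°, 25.8°.
Largest gap = 315.5° ⇒ minimal covering band is its complement: 360° − 315.5° = 44.5°.
Band runs from +161.8° eastward to -153.7°, crossing the antimeridian.

44.5°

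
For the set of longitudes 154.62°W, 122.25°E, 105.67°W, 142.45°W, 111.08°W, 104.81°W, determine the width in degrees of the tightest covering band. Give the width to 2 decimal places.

132.94°

Sort the longitudes: -154.62°, -142.45°, -111.08°, -105.67°, -104.81°, +122.25°.
Eastward gaps between consecutive values (wrapping around): 12.17°, 31.37°, 5.41°, 0.86°, 227.06°, 83.13°.
Largest gap = 227.06° ⇒ minimal covering band is its complement: 360° − 227.06° = 132.94°.
Band runs from +122.25° eastward to -104.81°, crossing the antimeridian.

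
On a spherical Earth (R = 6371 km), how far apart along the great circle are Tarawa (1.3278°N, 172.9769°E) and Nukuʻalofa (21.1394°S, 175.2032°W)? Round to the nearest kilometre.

2810 km

Δλ = -175.2032 − 172.9769 = -348.1801°; wrapped into (−180°, 180°]: 11.8199°.
Δφ = -21.1394 − 1.3278 = -22.4672°.
a = sin²(Δφ/2) + cos φ₁ · cos φ₂ · sin²(Δλ/2) = 0.047837.
c = 2·atan2(√a, √(1−a)) = 0.44100 rad → d = 6371·c ≈ 2809.59 km.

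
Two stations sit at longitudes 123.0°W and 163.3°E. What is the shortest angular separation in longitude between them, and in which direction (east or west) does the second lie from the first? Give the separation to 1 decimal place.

Raw difference: 163.3 − -123.0 = 286.3°.
Normalise into (−180°, 180°]: 286.3° − 360° = -73.7°.
Negative ⇒ the second point lies to the west; separation 73.7°.

73.7° west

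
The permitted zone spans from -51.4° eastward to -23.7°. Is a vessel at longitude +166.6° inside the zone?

Band width going east from -51.4° to -23.7°: ((-23.7 − -51.4) mod 360) = 27.7°.
Offset of +166.6° east of the west edge: ((166.6 − -51.4) mod 360) = 218.0°.
218.0° > 27.7° ⇒ outside.

No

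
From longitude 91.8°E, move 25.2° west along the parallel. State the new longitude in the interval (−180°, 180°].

Start at +91.8°; shift −25.2° → +66.6°.
+66.6° already lies in (−180°, 180°].

66.6°E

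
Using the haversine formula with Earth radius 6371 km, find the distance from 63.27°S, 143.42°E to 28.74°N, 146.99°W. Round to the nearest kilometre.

11895 km

Δλ = -146.99 − 143.42 = -290.41°; wrapped into (−180°, 180°]: 69.59°.
Δφ = 28.74 − -63.27 = 92.01°.
a = sin²(Δφ/2) + cos φ₁ · cos φ₂ · sin²(Δλ/2) = 0.645959.
c = 2·atan2(√a, √(1−a)) = 1.86703 rad → d = 6371·c ≈ 11894.84 km.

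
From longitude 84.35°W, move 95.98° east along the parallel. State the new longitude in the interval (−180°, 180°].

Start at -84.35°; shift +95.98° → +11.63°.
+11.63° already lies in (−180°, 180°].

11.63°E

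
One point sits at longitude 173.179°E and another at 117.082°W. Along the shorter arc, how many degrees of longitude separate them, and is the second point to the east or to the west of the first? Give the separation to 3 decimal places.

69.739° east

Raw difference: -117.082 − 173.179 = -290.261°.
Normalise into (−180°, 180°]: -290.261° + 360° = 69.739°.
Positive ⇒ the second point lies to the east; separation 69.739°.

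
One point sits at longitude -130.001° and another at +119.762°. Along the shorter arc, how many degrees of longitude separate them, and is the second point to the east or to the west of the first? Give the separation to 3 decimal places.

110.237° west

Raw difference: 119.762 − -130.001 = 249.763°.
Normalise into (−180°, 180°]: 249.763° − 360° = -110.237°.
Negative ⇒ the second point lies to the west; separation 110.237°.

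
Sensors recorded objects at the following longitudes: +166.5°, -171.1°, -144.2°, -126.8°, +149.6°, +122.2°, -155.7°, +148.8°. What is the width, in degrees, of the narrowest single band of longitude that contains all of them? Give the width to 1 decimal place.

111.0°

Sort the longitudes: -171.1°, -155.7°, -144.2°, -126.8°, +122.2°, +148.8°, +149.6°, +166.5°.
Eastward gaps between consecutive values (wrapping around): 15.4°, 11.5°, 17.4°, 249.0°, 26.6°, 0.8°, 16.9°, 22.4°.
Largest gap = 249.0° ⇒ minimal covering band is its complement: 360° − 249.0° = 111.0°.
Band runs from +122.2° eastward to -126.8°, crossing the antimeridian.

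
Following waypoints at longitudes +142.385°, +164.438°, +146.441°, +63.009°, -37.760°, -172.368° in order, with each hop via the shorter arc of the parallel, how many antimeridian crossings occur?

0

Leg 1: +142.385° → +164.438°, shortest Δλ = 22.053° (east) — does not cross 180°.
Leg 2: +164.438° → +146.441°, shortest Δλ = -17.997° (west) — does not cross 180°.
Leg 3: +146.441° → +63.009°, shortest Δλ = -83.432° (west) — does not cross 180°.
Leg 4: +63.009° → -37.760°, shortest Δλ = -100.769° (west) — does not cross 180°.
Leg 5: -37.760° → -172.368°, shortest Δλ = -134.608° (west) — does not cross 180°.
Total crossings: 0.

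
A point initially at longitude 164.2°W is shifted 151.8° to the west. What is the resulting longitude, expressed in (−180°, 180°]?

Start at -164.2°; shift −151.8° → -316.0°.
-316.0° lies outside (−180°, 180°]; add 360° → +44.0°.

44.0°E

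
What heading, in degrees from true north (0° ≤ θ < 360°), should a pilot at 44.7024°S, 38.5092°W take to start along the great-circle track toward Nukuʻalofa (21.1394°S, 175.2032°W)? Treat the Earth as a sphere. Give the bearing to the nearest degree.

221°

Δλ = -175.2032 − -38.5092 = -136.6940°.
θ = atan2( sin Δλ · cos φ₂ , cos φ₁ · sin φ₂ − sin φ₁ · cos φ₂ · cos Δλ )
  = atan2(-0.63974, -0.73377) = -138.916° → normalised to [0°, 360°): 221.084°.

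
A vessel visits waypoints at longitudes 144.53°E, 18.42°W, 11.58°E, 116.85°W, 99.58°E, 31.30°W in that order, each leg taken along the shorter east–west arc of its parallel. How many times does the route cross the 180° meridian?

1

Leg 1: +144.53° → -18.42°, shortest Δλ = -162.95° (west) — does not cross 180°.
Leg 2: -18.42° → +11.58°, shortest Δλ = 30.0° (east) — does not cross 180°.
Leg 3: +11.58° → -116.85°, shortest Δλ = -128.43° (west) — does not cross 180°.
Leg 4: -116.85° → +99.58°, shortest Δλ = -143.57° (west) — crosses 180°.
Leg 5: +99.58° → -31.30°, shortest Δλ = -130.88° (west) — does not cross 180°.
Total crossings: 1.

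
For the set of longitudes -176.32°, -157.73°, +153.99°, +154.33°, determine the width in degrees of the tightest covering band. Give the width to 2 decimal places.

48.28°

Sort the longitudes: -176.32°, -157.73°, +153.99°, +154.33°.
Eastward gaps between consecutive values (wrapping around): 18.59°, 311.72°, 0.34°, 29.35°.
Largest gap = 311.72° ⇒ minimal covering band is its complement: 360° − 311.72° = 48.28°.
Band runs from +153.99° eastward to -157.73°, crossing the antimeridian.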